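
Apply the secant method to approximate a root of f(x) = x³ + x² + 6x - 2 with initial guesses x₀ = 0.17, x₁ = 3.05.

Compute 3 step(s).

f(x) = x³ + x² + 6x - 2
x₀ = 0.17, x₁ = 3.05

Secant formula: x_{n+1} = x_n - f(x_n)(x_n - x_{n-1})/(f(x_n) - f(x_{n-1}))

Iteration 1:
  f(0.170000) = -0.946187
  f(3.050000) = 53.975125
  x_2 = 3.050000 - 53.975125×(3.050000 - 0.170000)/(53.975125 - (-0.946187))
       = 0.219617
Iteration 2:
  f(3.050000) = 53.975125
  f(0.219617) = -0.623475
  x_3 = 0.219617 - (-0.623475)×(0.219617 - 3.050000)/(-0.623475 - 53.975125)
       = 0.251938
Iteration 3:
  f(0.219617) = -0.623475
  f(0.251938) = -0.408910
  x_4 = 0.251938 - (-0.408910)×(0.251938 - 0.219617)/(-0.408910 - (-0.623475))
       = 0.313534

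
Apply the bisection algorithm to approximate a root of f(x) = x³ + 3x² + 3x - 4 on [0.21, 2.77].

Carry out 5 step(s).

f(x) = x³ + 3x² + 3x - 4
Initial interval: [0.21, 2.77]

Iteration 1:
  c_1 = (0.210000 + 2.770000)/2 = 1.490000
  f(c_1) = f(1.490000) = 10.438249
  f(a) × f(c) < 0, new interval: [0.210000, 1.490000]
Iteration 2:
  c_2 = (0.210000 + 1.490000)/2 = 0.850000
  f(c_2) = f(0.850000) = 1.331625
  f(a) × f(c) < 0, new interval: [0.210000, 0.850000]
Iteration 3:
  c_3 = (0.210000 + 0.850000)/2 = 0.530000
  f(c_3) = f(0.530000) = -1.418423
  f(a) × f(c) ≥ 0, new interval: [0.530000, 0.850000]
Iteration 4:
  c_4 = (0.530000 + 0.850000)/2 = 0.690000
  f(c_4) = f(0.690000) = -0.173191
  f(a) × f(c) ≥ 0, new interval: [0.690000, 0.850000]
Iteration 5:
  c_5 = (0.690000 + 0.850000)/2 = 0.770000
  f(c_5) = f(0.770000) = 0.545233
  f(a) × f(c) < 0, new interval: [0.690000, 0.770000]

After 5 iteration(s), the approximation is c_5 = 0.770000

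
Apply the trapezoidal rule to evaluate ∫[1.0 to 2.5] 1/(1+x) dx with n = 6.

f(x) = 1/(1+x)
a = 1.0, b = 2.5, n = 6
h = (b - a)/n = 0.250000

Trapezoidal rule: (h/2)[f(x₀) + 2f(x₁) + 2f(x₂) + ... + f(xₙ)]

x_0 = 1.0000, f(x_0) = 0.500000, coefficient = 1
x_1 = 1.2500, f(x_1) = 0.444444, coefficient = 2
x_2 = 1.5000, f(x_2) = 0.400000, coefficient = 2
x_3 = 1.7500, f(x_3) = 0.363636, coefficient = 2
x_4 = 2.0000, f(x_4) = 0.333333, coefficient = 2
x_5 = 2.2500, f(x_5) = 0.307692, coefficient = 2
x_6 = 2.5000, f(x_6) = 0.285714, coefficient = 1

I ≈ (0.250000/2) × 4.483927 = 0.560491
Exact value: 0.559616
Error: 0.000875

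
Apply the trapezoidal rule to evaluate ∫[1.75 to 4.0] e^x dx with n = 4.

f(x) = e^x
a = 1.75, b = 4.0, n = 4
h = (b - a)/n = 0.562500

Trapezoidal rule: (h/2)[f(x₀) + 2f(x₁) + 2f(x₂) + ... + f(xₙ)]

x_0 = 1.7500, f(x_0) = 5.754603, coefficient = 1
x_1 = 2.3125, f(x_1) = 10.099642, coefficient = 2
x_2 = 2.8750, f(x_2) = 17.725424, coefficient = 2
x_3 = 3.4375, f(x_3) = 31.109088, coefficient = 2
x_4 = 4.0000, f(x_4) = 54.598150, coefficient = 1

I ≈ (0.562500/2) × 178.221062 = 50.124674
Exact value: 48.843547
Error: 1.281126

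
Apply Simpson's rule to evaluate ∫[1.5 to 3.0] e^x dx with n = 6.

f(x) = e^x
a = 1.5, b = 3.0, n = 6
h = (b - a)/n = 0.250000

Simpson's rule: (h/3)[f(x₀) + 4f(x₁) + 2f(x₂) + ... + f(xₙ)]

x_0 = 1.5000, f(x_0) = 4.481689, coefficient = 1
x_1 = 1.7500, f(x_1) = 5.754603, coefficient = 4
x_2 = 2.0000, f(x_2) = 7.389056, coefficient = 2
x_3 = 2.2500, f(x_3) = 9.487736, coefficient = 4
x_4 = 2.5000, f(x_4) = 12.182494, coefficient = 2
x_5 = 2.7500, f(x_5) = 15.642632, coefficient = 4
x_6 = 3.0000, f(x_6) = 20.085537, coefficient = 1

I ≈ (0.250000/3) × 187.250208 = 15.604184
Exact value: 15.603848
Error: 0.000336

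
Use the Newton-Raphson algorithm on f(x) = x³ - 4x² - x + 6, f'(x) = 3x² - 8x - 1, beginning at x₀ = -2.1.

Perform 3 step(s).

f(x) = x³ - 4x² - x + 6
f'(x) = 3x² - 8x - 1
x₀ = -2.1

Newton-Raphson formula: x_{n+1} = x_n - f(x_n)/f'(x_n)

Iteration 1:
  f(-2.100000) = -18.801000
  f'(-2.100000) = 29.030000
  x_1 = -2.100000 - (-18.801000)/29.030000 = -1.452360
Iteration 2:
  f(-1.452360) = -4.048567
  f'(-1.452360) = 16.946922
  x_2 = -1.452360 - (-4.048567)/16.946922 = -1.213463
Iteration 3:
  f(-1.213463) = -0.463319
  f'(-1.213463) = 13.125178
  x_3 = -1.213463 - (-0.463319)/13.125178 = -1.178163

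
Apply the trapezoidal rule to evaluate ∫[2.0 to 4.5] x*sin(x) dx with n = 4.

f(x) = x*sin(x)
a = 2.0, b = 4.5, n = 4
h = (b - a)/n = 0.625000

Trapezoidal rule: (h/2)[f(x₀) + 2f(x₁) + 2f(x₂) + ... + f(xₙ)]

x_0 = 2.0000, f(x_0) = 1.818595, coefficient = 1
x_1 = 2.6250, f(x_1) = 1.296541, coefficient = 2
x_2 = 3.2500, f(x_2) = -0.351634, coefficient = 2
x_3 = 3.8750, f(x_3) = -2.593944, coefficient = 2
x_4 = 4.5000, f(x_4) = -4.398886, coefficient = 1

I ≈ (0.625000/2) × -5.878365 = -1.836989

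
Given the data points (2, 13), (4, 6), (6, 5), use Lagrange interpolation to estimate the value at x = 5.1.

Lagrange interpolation formula:
P(x) = Σ yᵢ × Lᵢ(x)
where Lᵢ(x) = Π_{j≠i} (x - xⱼ)/(xᵢ - xⱼ)

L_0(5.1) = (5.1 - 4)/(2 - 4) × (5.1 - 6)/(2 - 6) = -0.123750
L_1(5.1) = (5.1 - 2)/(4 - 2) × (5.1 - 6)/(4 - 6) = 0.697500
L_2(5.1) = (5.1 - 2)/(6 - 2) × (5.1 - 4)/(6 - 4) = 0.426250

P(5.1) = 13×L_0(5.1) + 6×L_1(5.1) + 5×L_2(5.1)
P(5.1) = 4.707500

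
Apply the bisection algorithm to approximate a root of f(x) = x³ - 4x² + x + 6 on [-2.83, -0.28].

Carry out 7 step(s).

f(x) = x³ - 4x² + x + 6
Initial interval: [-2.83, -0.28]

Iteration 1:
  c_1 = (-2.830000 + (-0.280000))/2 = -1.555000
  f(c_1) = f(-1.555000) = -8.987129
  f(a) × f(c) ≥ 0, new interval: [-1.555000, -0.280000]
Iteration 2:
  c_2 = (-1.555000 + (-0.280000))/2 = -0.917500
  f(c_2) = f(-0.917500) = 0.942918
  f(a) × f(c) < 0, new interval: [-1.555000, -0.917500]
Iteration 3:
  c_3 = (-1.555000 + (-0.917500))/2 = -1.236250
  f(c_3) = f(-1.236250) = -3.238885
  f(a) × f(c) ≥ 0, new interval: [-1.236250, -0.917500]
Iteration 4:
  c_4 = (-1.236250 + (-0.917500))/2 = -1.076875
  f(c_4) = f(-1.076875) = -0.964323
  f(a) × f(c) ≥ 0, new interval: [-1.076875, -0.917500]
Iteration 5:
  c_5 = (-1.076875 + (-0.917500))/2 = -0.997188
  f(c_5) = f(-0.997188) = 0.033695
  f(a) × f(c) < 0, new interval: [-1.076875, -0.997188]
Iteration 6:
  c_6 = (-1.076875 + (-0.997188))/2 = -1.037031
  f(c_6) = f(-1.037031) = -0.454025
  f(a) × f(c) ≥ 0, new interval: [-1.037031, -0.997188]
Iteration 7:
  c_7 = (-1.037031 + (-0.997188))/2 = -1.017109
  f(c_7) = f(-1.017109) = -0.207367
  f(a) × f(c) ≥ 0, new interval: [-1.017109, -0.997188]

After 7 iteration(s), the approximation is c_7 = -1.017109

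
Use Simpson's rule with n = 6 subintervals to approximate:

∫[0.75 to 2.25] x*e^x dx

f(x) = x*e^x
a = 0.75, b = 2.25, n = 6
h = (b - a)/n = 0.250000

Simpson's rule: (h/3)[f(x₀) + 4f(x₁) + 2f(x₂) + ... + f(xₙ)]

x_0 = 0.7500, f(x_0) = 1.587750, coefficient = 1
x_1 = 1.0000, f(x_1) = 2.718282, coefficient = 4
x_2 = 1.2500, f(x_2) = 4.362929, coefficient = 2
x_3 = 1.5000, f(x_3) = 6.722534, coefficient = 4
x_4 = 1.7500, f(x_4) = 10.070555, coefficient = 2
x_5 = 2.0000, f(x_5) = 14.778112, coefficient = 4
x_6 = 2.2500, f(x_6) = 21.347406, coefficient = 1

I ≈ (0.250000/3) × 148.677833 = 12.389819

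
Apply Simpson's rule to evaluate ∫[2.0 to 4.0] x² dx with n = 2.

f(x) = x²
a = 2.0, b = 4.0, n = 2
h = (b - a)/n = 1.000000

Simpson's rule: (h/3)[f(x₀) + 4f(x₁) + 2f(x₂) + ... + f(xₙ)]

x_0 = 2.0000, f(x_0) = 4.000000, coefficient = 1
x_1 = 3.0000, f(x_1) = 9.000000, coefficient = 4
x_2 = 4.0000, f(x_2) = 16.000000, coefficient = 1

I ≈ (1.000000/3) × 56.000000 = 18.666667
Exact value: 18.666667
Error: 0.000000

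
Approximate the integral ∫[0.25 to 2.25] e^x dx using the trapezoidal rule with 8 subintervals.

f(x) = e^x
a = 0.25, b = 2.25, n = 8
h = (b - a)/n = 0.250000

Trapezoidal rule: (h/2)[f(x₀) + 2f(x₁) + 2f(x₂) + ... + f(xₙ)]

x_0 = 0.2500, f(x_0) = 1.284025, coefficient = 1
x_1 = 0.5000, f(x_1) = 1.648721, coefficient = 2
x_2 = 0.7500, f(x_2) = 2.117000, coefficient = 2
x_3 = 1.0000, f(x_3) = 2.718282, coefficient = 2
x_4 = 1.2500, f(x_4) = 3.490343, coefficient = 2
x_5 = 1.5000, f(x_5) = 4.481689, coefficient = 2
x_6 = 1.7500, f(x_6) = 5.754603, coefficient = 2
x_7 = 2.0000, f(x_7) = 7.389056, coefficient = 2
x_8 = 2.2500, f(x_8) = 9.487736, coefficient = 1

I ≈ (0.250000/2) × 65.971149 = 8.246394
Exact value: 8.203710
Error: 0.042683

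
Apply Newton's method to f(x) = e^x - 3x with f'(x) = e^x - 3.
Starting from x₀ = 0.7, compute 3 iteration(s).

f(x) = e^x - 3x
f'(x) = e^x - 3
x₀ = 0.7

Newton-Raphson formula: x_{n+1} = x_n - f(x_n)/f'(x_n)

Iteration 1:
  f(0.700000) = -0.086247
  f'(0.700000) = -0.986247
  x_1 = 0.700000 - (-0.086247)/(-0.986247) = 0.612550
Iteration 2:
  f(0.612550) = 0.007480
  f'(0.612550) = -1.154869
  x_2 = 0.612550 - 0.007480/(-1.154869) = 0.619027
Iteration 3:
  f(0.619027) = 0.000039
  f'(0.619027) = -1.142879
  x_3 = 0.619027 - 0.000039/(-1.142879) = 0.619061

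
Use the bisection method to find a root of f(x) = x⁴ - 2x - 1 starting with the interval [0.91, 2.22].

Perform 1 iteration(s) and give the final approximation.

f(x) = x⁴ - 2x - 1
Initial interval: [0.91, 2.22]

Iteration 1:
  c_1 = (0.910000 + 2.220000)/2 = 1.565000
  f(c_1) = f(1.565000) = 1.868703
  f(a) × f(c) < 0, new interval: [0.910000, 1.565000]

After 1 iteration(s), the approximation is c_1 = 1.565000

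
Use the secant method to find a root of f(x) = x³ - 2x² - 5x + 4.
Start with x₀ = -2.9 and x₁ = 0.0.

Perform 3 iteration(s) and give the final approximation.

f(x) = x³ - 2x² - 5x + 4
x₀ = -2.9, x₁ = 0.0

Secant formula: x_{n+1} = x_n - f(x_n)(x_n - x_{n-1})/(f(x_n) - f(x_{n-1}))

Iteration 1:
  f(-2.900000) = -22.709000
  f(0.000000) = 4.000000
  x_2 = 0.000000 - 4.000000×(0.000000 - (-2.900000))/(4.000000 - (-22.709000))
       = -0.434311
Iteration 2:
  f(0.000000) = 4.000000
  f(-0.434311) = 5.712379
  x_3 = -0.434311 - 5.712379×(-0.434311 - 0.000000)/(5.712379 - 4.000000)
       = 1.014519
Iteration 3:
  f(-0.434311) = 5.712379
  f(1.014519) = -2.086903
  x_4 = 1.014519 - (-2.086903)×(1.014519 - (-0.434311))/(-2.086903 - 5.712379)
       = 0.626847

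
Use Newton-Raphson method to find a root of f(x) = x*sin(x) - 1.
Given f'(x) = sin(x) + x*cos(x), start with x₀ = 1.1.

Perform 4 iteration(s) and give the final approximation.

f(x) = x*sin(x) - 1
f'(x) = sin(x) + x*cos(x)
x₀ = 1.1

Newton-Raphson formula: x_{n+1} = x_n - f(x_n)/f'(x_n)

Iteration 1:
  f(1.100000) = -0.019672
  f'(1.100000) = 1.390163
  x_1 = 1.100000 - (-0.019672)/1.390163 = 1.114151
Iteration 2:
  f(1.114151) = -0.000009
  f'(1.114151) = 1.388810
  x_2 = 1.114151 - (-0.000009)/1.388810 = 1.114157
Iteration 3:
  f(1.114157) = 0.000000
  f'(1.114157) = 1.388809
  x_3 = 1.114157 - 0.000000/1.388809 = 1.114157
Iteration 4:
  f(1.114157) = 0.000000
  f'(1.114157) = 1.388809
  x_4 = 1.114157 - 0.000000/1.388809 = 1.114157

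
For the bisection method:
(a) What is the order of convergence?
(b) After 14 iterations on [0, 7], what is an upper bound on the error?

(a) Bisection has linear (order 1) convergence; the error is halved each step.

(b) Error bound = (b-a)/2^n = (7 - 0)/2^{14}
    = 7/2^{14}

(a) 1 (linear); (b) error ≤ 4.27e-04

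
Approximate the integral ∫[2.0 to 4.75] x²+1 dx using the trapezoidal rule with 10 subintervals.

f(x) = x²+1
a = 2.0, b = 4.75, n = 10
h = (b - a)/n = 0.275000

Trapezoidal rule: (h/2)[f(x₀) + 2f(x₁) + 2f(x₂) + ... + f(xₙ)]

x_0 = 2.0000, f(x_0) = 5.000000, coefficient = 1
x_1 = 2.2750, f(x_1) = 6.175625, coefficient = 2
x_2 = 2.5500, f(x_2) = 7.502500, coefficient = 2
x_3 = 2.8250, f(x_3) = 8.980625, coefficient = 2
x_4 = 3.1000, f(x_4) = 10.610000, coefficient = 2
x_5 = 3.3750, f(x_5) = 12.390625, coefficient = 2
x_6 = 3.6500, f(x_6) = 14.322500, coefficient = 2
x_7 = 3.9250, f(x_7) = 16.405625, coefficient = 2
x_8 = 4.2000, f(x_8) = 18.640000, coefficient = 2
x_9 = 4.4750, f(x_9) = 21.025625, coefficient = 2
x_10 = 4.7500, f(x_10) = 23.562500, coefficient = 1

I ≈ (0.275000/2) × 260.668750 = 35.841953
Exact value: 35.807292
Error: 0.034661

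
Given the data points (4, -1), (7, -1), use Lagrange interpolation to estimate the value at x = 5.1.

Lagrange interpolation formula:
P(x) = Σ yᵢ × Lᵢ(x)
where Lᵢ(x) = Π_{j≠i} (x - xⱼ)/(xᵢ - xⱼ)

L_0(5.1) = (5.1 - 7)/(4 - 7) = 0.633333
L_1(5.1) = (5.1 - 4)/(7 - 4) = 0.366667

P(5.1) = (-1)×L_0(5.1) + (-1)×L_1(5.1)
P(5.1) = -1.000000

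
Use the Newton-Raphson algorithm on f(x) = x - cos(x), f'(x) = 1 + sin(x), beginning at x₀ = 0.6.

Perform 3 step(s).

f(x) = x - cos(x)
f'(x) = 1 + sin(x)
x₀ = 0.6

Newton-Raphson formula: x_{n+1} = x_n - f(x_n)/f'(x_n)

Iteration 1:
  f(0.600000) = -0.225336
  f'(0.600000) = 1.564642
  x_1 = 0.600000 - (-0.225336)/1.564642 = 0.744017
Iteration 2:
  f(0.744017) = 0.008264
  f'(0.744017) = 1.677249
  x_2 = 0.744017 - 0.008264/1.677249 = 0.739090
Iteration 3:
  f(0.739090) = 0.000009
  f'(0.739090) = 1.673616
  x_3 = 0.739090 - 0.000009/1.673616 = 0.739085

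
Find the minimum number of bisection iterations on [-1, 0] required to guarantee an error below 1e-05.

We need (b-a)/2^n ≤ 1e-05
(0 - (-1))/2^n ≤ 1e-05
1/2^n ≤ 1e-05
2^n ≥ 100000
n ≥ log₂(100000) = 16.61
n ≥ 17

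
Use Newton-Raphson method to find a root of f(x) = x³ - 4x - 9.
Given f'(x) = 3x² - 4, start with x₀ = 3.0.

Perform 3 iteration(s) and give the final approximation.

f(x) = x³ - 4x - 9
f'(x) = 3x² - 4
x₀ = 3.0

Newton-Raphson formula: x_{n+1} = x_n - f(x_n)/f'(x_n)

Iteration 1:
  f(3.000000) = 6.000000
  f'(3.000000) = 23.000000
  x_1 = 3.000000 - 6.000000/23.000000 = 2.739130
Iteration 2:
  f(2.739130) = 0.594723
  f'(2.739130) = 18.508507
  x_2 = 2.739130 - 0.594723/18.508507 = 2.706998
Iteration 3:
  f(2.706998) = 0.008451
  f'(2.706998) = 17.983514
  x_3 = 2.706998 - 0.008451/17.983514 = 2.706528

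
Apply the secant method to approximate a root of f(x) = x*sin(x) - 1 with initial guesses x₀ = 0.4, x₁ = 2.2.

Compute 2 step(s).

f(x) = x*sin(x) - 1
x₀ = 0.4, x₁ = 2.2

Secant formula: x_{n+1} = x_n - f(x_n)(x_n - x_{n-1})/(f(x_n) - f(x_{n-1}))

Iteration 1:
  f(0.400000) = -0.844233
  f(2.200000) = 0.778692
  x_2 = 2.200000 - 0.778692×(2.200000 - 0.400000)/(0.778692 - (-0.844233))
       = 1.336346
Iteration 2:
  f(2.200000) = 0.778692
  f(1.336346) = 0.299786
  x_3 = 1.336346 - 0.299786×(1.336346 - 2.200000)/(0.299786 - 0.778692)
       = 0.795714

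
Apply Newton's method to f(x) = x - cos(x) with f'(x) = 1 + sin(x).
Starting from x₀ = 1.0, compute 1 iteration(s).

f(x) = x - cos(x)
f'(x) = 1 + sin(x)
x₀ = 1.0

Newton-Raphson formula: x_{n+1} = x_n - f(x_n)/f'(x_n)

Iteration 1:
  f(1.000000) = 0.459698
  f'(1.000000) = 1.841471
  x_1 = 1.000000 - 0.459698/1.841471 = 0.750364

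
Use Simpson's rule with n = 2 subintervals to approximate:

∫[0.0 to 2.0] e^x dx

f(x) = e^x
a = 0.0, b = 2.0, n = 2
h = (b - a)/n = 1.000000

Simpson's rule: (h/3)[f(x₀) + 4f(x₁) + 2f(x₂) + ... + f(xₙ)]

x_0 = 0.0000, f(x_0) = 1.000000, coefficient = 1
x_1 = 1.0000, f(x_1) = 2.718282, coefficient = 4
x_2 = 2.0000, f(x_2) = 7.389056, coefficient = 1

I ≈ (1.000000/3) × 19.262183 = 6.420728
Exact value: 6.389056
Error: 0.031672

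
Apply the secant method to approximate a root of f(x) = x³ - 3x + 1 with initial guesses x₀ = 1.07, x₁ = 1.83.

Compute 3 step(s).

f(x) = x³ - 3x + 1
x₀ = 1.07, x₁ = 1.83

Secant formula: x_{n+1} = x_n - f(x_n)(x_n - x_{n-1})/(f(x_n) - f(x_{n-1}))

Iteration 1:
  f(1.070000) = -0.984957
  f(1.830000) = 1.638487
  x_2 = 1.830000 - 1.638487×(1.830000 - 1.070000)/(1.638487 - (-0.984957))
       = 1.355338
Iteration 2:
  f(1.830000) = 1.638487
  f(1.355338) = -0.576339
  x_3 = 1.355338 - (-0.576339)×(1.355338 - 1.830000)/(-0.576339 - 1.638487)
       = 1.478854
Iteration 3:
  f(1.355338) = -0.576339
  f(1.478854) = -0.202296
  x_4 = 1.478854 - (-0.202296)×(1.478854 - 1.355338)/(-0.202296 - (-0.576339))
       = 1.545656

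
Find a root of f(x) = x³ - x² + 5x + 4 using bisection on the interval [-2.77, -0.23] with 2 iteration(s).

f(x) = x³ - x² + 5x + 4
Initial interval: [-2.77, -0.23]

Iteration 1:
  c_1 = (-2.770000 + (-0.230000))/2 = -1.500000
  f(c_1) = f(-1.500000) = -9.125000
  f(a) × f(c) ≥ 0, new interval: [-1.500000, -0.230000]
Iteration 2:
  c_2 = (-1.500000 + (-0.230000))/2 = -0.865000
  f(c_2) = f(-0.865000) = -1.720440
  f(a) × f(c) ≥ 0, new interval: [-0.865000, -0.230000]

After 2 iteration(s), the approximation is c_2 = -0.865000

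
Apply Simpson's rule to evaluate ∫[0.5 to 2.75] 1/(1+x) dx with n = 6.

f(x) = 1/(1+x)
a = 0.5, b = 2.75, n = 6
h = (b - a)/n = 0.375000

Simpson's rule: (h/3)[f(x₀) + 4f(x₁) + 2f(x₂) + ... + f(xₙ)]

x_0 = 0.5000, f(x_0) = 0.666667, coefficient = 1
x_1 = 0.8750, f(x_1) = 0.533333, coefficient = 4
x_2 = 1.2500, f(x_2) = 0.444444, coefficient = 2
x_3 = 1.6250, f(x_3) = 0.380952, coefficient = 4
x_4 = 2.0000, f(x_4) = 0.333333, coefficient = 2
x_5 = 2.3750, f(x_5) = 0.296296, coefficient = 4
x_6 = 2.7500, f(x_6) = 0.266667, coefficient = 1

I ≈ (0.375000/3) × 7.331217 = 0.916402
Exact value: 0.916291
Error: 0.000111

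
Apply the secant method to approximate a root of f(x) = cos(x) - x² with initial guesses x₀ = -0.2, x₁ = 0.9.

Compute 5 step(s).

f(x) = cos(x) - x²
x₀ = -0.2, x₁ = 0.9

Secant formula: x_{n+1} = x_n - f(x_n)(x_n - x_{n-1})/(f(x_n) - f(x_{n-1}))

Iteration 1:
  f(-0.200000) = 0.940067
  f(0.900000) = -0.188390
  x_2 = 0.900000 - (-0.188390)×(0.900000 - (-0.200000))/(-0.188390 - 0.940067)
       = 0.716361
Iteration 2:
  f(0.900000) = -0.188390
  f(0.716361) = 0.241028
  x_3 = 0.716361 - 0.241028×(0.716361 - 0.900000)/(0.241028 - (-0.188390))
       = 0.819436
Iteration 3:
  f(0.716361) = 0.241028
  f(0.819436) = 0.011159
  x_4 = 0.819436 - 0.011159×(0.819436 - 0.716361)/(0.011159 - 0.241028)
       = 0.824439
Iteration 4:
  f(0.819436) = 0.011159
  f(0.824439) = -0.000732
  x_5 = 0.824439 - (-0.000732)×(0.824439 - 0.819436)/(-0.000732 - 0.011159)
       = 0.824131
Iteration 5:
  f(0.824439) = -0.000732
  f(0.824131) = 0.000002
  x_6 = 0.824131 - 0.000002×(0.824131 - 0.824439)/(0.000002 - (-0.000732))
       = 0.824132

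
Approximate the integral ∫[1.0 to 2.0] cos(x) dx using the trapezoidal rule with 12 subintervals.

f(x) = cos(x)
a = 1.0, b = 2.0, n = 12
h = (b - a)/n = 0.083333

Trapezoidal rule: (h/2)[f(x₀) + 2f(x₁) + 2f(x₂) + ... + f(xₙ)]

x_0 = 1.0000, f(x_0) = 0.540302, coefficient = 1
x_1 = 1.0833, f(x_1) = 0.468386, coefficient = 2
x_2 = 1.1667, f(x_2) = 0.393219, coefficient = 2
x_3 = 1.2500, f(x_3) = 0.315322, coefficient = 2
x_4 = 1.3333, f(x_4) = 0.235238, coefficient = 2
x_5 = 1.4167, f(x_5) = 0.153520, coefficient = 2
x_6 = 1.5000, f(x_6) = 0.070737, coefficient = 2
x_7 = 1.5833, f(x_7) = -0.012537, coefficient = 2
x_8 = 1.6667, f(x_8) = -0.095724, coefficient = 2
x_9 = 1.7500, f(x_9) = -0.178246, coefficient = 2
x_10 = 1.8333, f(x_10) = -0.259531, coefficient = 2
x_11 = 1.9167, f(x_11) = -0.339016, coefficient = 2
x_12 = 2.0000, f(x_12) = -0.416147, coefficient = 1

I ≈ (0.083333/2) × 1.626892 = 0.067787
Exact value: 0.067826
Error: 0.000039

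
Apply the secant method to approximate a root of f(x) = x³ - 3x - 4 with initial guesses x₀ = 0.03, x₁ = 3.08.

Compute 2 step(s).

f(x) = x³ - 3x - 4
x₀ = 0.03, x₁ = 3.08

Secant formula: x_{n+1} = x_n - f(x_n)(x_n - x_{n-1})/(f(x_n) - f(x_{n-1}))

Iteration 1:
  f(0.030000) = -4.089973
  f(3.080000) = 15.978112
  x_2 = 3.080000 - 15.978112×(3.080000 - 0.030000)/(15.978112 - (-4.089973))
       = 0.651605
Iteration 2:
  f(3.080000) = 15.978112
  f(0.651605) = -5.678150
  x_3 = 0.651605 - (-5.678150)×(0.651605 - 3.080000)/(-5.678150 - 15.978112)
       = 1.288316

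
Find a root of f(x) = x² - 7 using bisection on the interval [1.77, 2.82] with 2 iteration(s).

f(x) = x² - 7
Initial interval: [1.77, 2.82]

Iteration 1:
  c_1 = (1.770000 + 2.820000)/2 = 2.295000
  f(c_1) = f(2.295000) = -1.732975
  f(a) × f(c) ≥ 0, new interval: [2.295000, 2.820000]
Iteration 2:
  c_2 = (2.295000 + 2.820000)/2 = 2.557500
  f(c_2) = f(2.557500) = -0.459194
  f(a) × f(c) ≥ 0, new interval: [2.557500, 2.820000]

After 2 iteration(s), the approximation is c_2 = 2.557500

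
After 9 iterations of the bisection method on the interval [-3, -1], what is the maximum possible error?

Bisection error bound: |error| ≤ (b-a)/2^n
|error| ≤ (-1 - (-3))/2^9 = 2/2^9
|error| ≤ 0.0039062500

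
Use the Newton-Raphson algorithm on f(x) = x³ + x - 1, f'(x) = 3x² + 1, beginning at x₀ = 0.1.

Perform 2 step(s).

f(x) = x³ + x - 1
f'(x) = 3x² + 1
x₀ = 0.1

Newton-Raphson formula: x_{n+1} = x_n - f(x_n)/f'(x_n)

Iteration 1:
  f(0.100000) = -0.899000
  f'(0.100000) = 1.030000
  x_1 = 0.100000 - (-0.899000)/1.030000 = 0.972816
Iteration 2:
  f(0.972816) = 0.893459
  f'(0.972816) = 3.839110
  x_2 = 0.972816 - 0.893459/3.839110 = 0.740090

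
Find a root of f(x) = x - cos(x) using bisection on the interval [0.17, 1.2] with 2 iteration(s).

f(x) = x - cos(x)
Initial interval: [0.17, 1.2]

Iteration 1:
  c_1 = (0.170000 + 1.200000)/2 = 0.685000
  f(c_1) = f(0.685000) = -0.089419
  f(a) × f(c) ≥ 0, new interval: [0.685000, 1.200000]
Iteration 2:
  c_2 = (0.685000 + 1.200000)/2 = 0.942500
  f(c_2) = f(0.942500) = 0.354733
  f(a) × f(c) < 0, new interval: [0.685000, 0.942500]

After 2 iteration(s), the approximation is c_2 = 0.942500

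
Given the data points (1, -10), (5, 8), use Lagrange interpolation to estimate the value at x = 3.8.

Lagrange interpolation formula:
P(x) = Σ yᵢ × Lᵢ(x)
where Lᵢ(x) = Π_{j≠i} (x - xⱼ)/(xᵢ - xⱼ)

L_0(3.8) = (3.8 - 5)/(1 - 5) = 0.300000
L_1(3.8) = (3.8 - 1)/(5 - 1) = 0.700000

P(3.8) = (-10)×L_0(3.8) + 8×L_1(3.8)
P(3.8) = 2.600000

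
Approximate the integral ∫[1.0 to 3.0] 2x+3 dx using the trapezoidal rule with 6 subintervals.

f(x) = 2x+3
a = 1.0, b = 3.0, n = 6
h = (b - a)/n = 0.333333

Trapezoidal rule: (h/2)[f(x₀) + 2f(x₁) + 2f(x₂) + ... + f(xₙ)]

x_0 = 1.0000, f(x_0) = 5.000000, coefficient = 1
x_1 = 1.3333, f(x_1) = 5.666667, coefficient = 2
x_2 = 1.6667, f(x_2) = 6.333333, coefficient = 2
x_3 = 2.0000, f(x_3) = 7.000000, coefficient = 2
x_4 = 2.3333, f(x_4) = 7.666667, coefficient = 2
x_5 = 2.6667, f(x_5) = 8.333333, coefficient = 2
x_6 = 3.0000, f(x_6) = 9.000000, coefficient = 1

I ≈ (0.333333/2) × 84.000000 = 14.000000
Exact value: 14.000000
Error: 0.000000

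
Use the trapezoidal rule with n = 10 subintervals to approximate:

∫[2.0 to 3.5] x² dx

f(x) = x²
a = 2.0, b = 3.5, n = 10
h = (b - a)/n = 0.150000

Trapezoidal rule: (h/2)[f(x₀) + 2f(x₁) + 2f(x₂) + ... + f(xₙ)]

x_0 = 2.0000, f(x_0) = 4.000000, coefficient = 1
x_1 = 2.1500, f(x_1) = 4.622500, coefficient = 2
x_2 = 2.3000, f(x_2) = 5.290000, coefficient = 2
x_3 = 2.4500, f(x_3) = 6.002500, coefficient = 2
x_4 = 2.6000, f(x_4) = 6.760000, coefficient = 2
x_5 = 2.7500, f(x_5) = 7.562500, coefficient = 2
x_6 = 2.9000, f(x_6) = 8.410000, coefficient = 2
x_7 = 3.0500, f(x_7) = 9.302500, coefficient = 2
x_8 = 3.2000, f(x_8) = 10.240000, coefficient = 2
x_9 = 3.3500, f(x_9) = 11.222500, coefficient = 2
x_10 = 3.5000, f(x_10) = 12.250000, coefficient = 1

I ≈ (0.150000/2) × 155.075000 = 11.630625
Exact value: 11.625000
Error: 0.005625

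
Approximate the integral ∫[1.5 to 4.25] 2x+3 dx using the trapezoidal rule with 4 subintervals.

f(x) = 2x+3
a = 1.5, b = 4.25, n = 4
h = (b - a)/n = 0.687500

Trapezoidal rule: (h/2)[f(x₀) + 2f(x₁) + 2f(x₂) + ... + f(xₙ)]

x_0 = 1.5000, f(x_0) = 6.000000, coefficient = 1
x_1 = 2.1875, f(x_1) = 7.375000, coefficient = 2
x_2 = 2.8750, f(x_2) = 8.750000, coefficient = 2
x_3 = 3.5625, f(x_3) = 10.125000, coefficient = 2
x_4 = 4.2500, f(x_4) = 11.500000, coefficient = 1

I ≈ (0.687500/2) × 70.000000 = 24.062500
Exact value: 24.062500
Error: 0.000000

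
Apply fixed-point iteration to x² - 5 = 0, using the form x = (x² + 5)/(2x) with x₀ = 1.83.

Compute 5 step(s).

Equation: x² - 5 = 0
Fixed-point form: x = (x² + 5)/(2x)
x₀ = 1.83

x_1 = g(1.830000) = 2.281120
x_2 = g(2.281120) = 2.236513
x_3 = g(2.236513) = 2.236068
x_4 = g(2.236068) = 2.236068
x_5 = g(2.236068) = 2.236068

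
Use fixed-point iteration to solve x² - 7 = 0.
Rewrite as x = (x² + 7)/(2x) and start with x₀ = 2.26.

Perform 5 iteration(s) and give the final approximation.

Equation: x² - 7 = 0
Fixed-point form: x = (x² + 7)/(2x)
x₀ = 2.26

x_1 = g(2.260000) = 2.678673
x_2 = g(2.678673) = 2.645954
x_3 = g(2.645954) = 2.645751
x_4 = g(2.645751) = 2.645751
x_5 = g(2.645751) = 2.645751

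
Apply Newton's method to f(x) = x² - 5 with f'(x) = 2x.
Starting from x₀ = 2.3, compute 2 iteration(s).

f(x) = x² - 5
f'(x) = 2x
x₀ = 2.3

Newton-Raphson formula: x_{n+1} = x_n - f(x_n)/f'(x_n)

Iteration 1:
  f(2.300000) = 0.290000
  f'(2.300000) = 4.600000
  x_1 = 2.300000 - 0.290000/4.600000 = 2.236957
Iteration 2:
  f(2.236957) = 0.003974
  f'(2.236957) = 4.473913
  x_2 = 2.236957 - 0.003974/4.473913 = 2.236068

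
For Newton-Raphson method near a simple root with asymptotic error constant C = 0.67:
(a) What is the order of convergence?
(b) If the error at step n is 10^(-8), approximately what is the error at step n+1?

(a) Newton-Raphson has quadratic (order 2) convergence near simple roots.
    This means |e_{n+1}| ≈ C|e_n|².

(b) With |e_n| = 10^(-8) and C = 0.67:
    |e_{n+1}| ≈ 0.67 × (10^(-8))² = 0.67 × 10^(-16)

(a) 2 (quadratic); (b) |e_{n+1}| ≈ 6.700e-17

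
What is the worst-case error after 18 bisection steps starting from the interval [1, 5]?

Bisection error bound: |error| ≤ (b-a)/2^n
|error| ≤ (5 - 1)/2^18 = 4/2^18
|error| ≤ 0.0000152588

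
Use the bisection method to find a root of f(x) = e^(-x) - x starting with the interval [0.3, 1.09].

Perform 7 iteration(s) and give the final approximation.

f(x) = e^(-x) - x
Initial interval: [0.3, 1.09]

Iteration 1:
  c_1 = (0.300000 + 1.090000)/2 = 0.695000
  f(c_1) = f(0.695000) = -0.195926
  f(a) × f(c) < 0, new interval: [0.300000, 0.695000]
Iteration 2:
  c_2 = (0.300000 + 0.695000)/2 = 0.497500
  f(c_2) = f(0.497500) = 0.110549
  f(a) × f(c) ≥ 0, new interval: [0.497500, 0.695000]
Iteration 3:
  c_3 = (0.497500 + 0.695000)/2 = 0.596250
  f(c_3) = f(0.596250) = -0.045376
  f(a) × f(c) < 0, new interval: [0.497500, 0.596250]
Iteration 4:
  c_4 = (0.497500 + 0.596250)/2 = 0.546875
  f(c_4) = f(0.546875) = 0.031881
  f(a) × f(c) ≥ 0, new interval: [0.546875, 0.596250]
Iteration 5:
  c_5 = (0.546875 + 0.596250)/2 = 0.571562
  f(c_5) = f(0.571562) = -0.006920
  f(a) × f(c) < 0, new interval: [0.546875, 0.571562]
Iteration 6:
  c_6 = (0.546875 + 0.571562)/2 = 0.559219
  f(c_6) = f(0.559219) = 0.012437
  f(a) × f(c) ≥ 0, new interval: [0.559219, 0.571562]
Iteration 7:
  c_7 = (0.559219 + 0.571562)/2 = 0.565391
  f(c_7) = f(0.565391) = 0.002748
  f(a) × f(c) ≥ 0, new interval: [0.565391, 0.571562]

After 7 iteration(s), the approximation is c_7 = 0.565391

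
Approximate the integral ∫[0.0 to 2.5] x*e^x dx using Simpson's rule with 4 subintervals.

f(x) = x*e^x
a = 0.0, b = 2.5, n = 4
h = (b - a)/n = 0.625000

Simpson's rule: (h/3)[f(x₀) + 4f(x₁) + 2f(x₂) + ... + f(xₙ)]

x_0 = 0.0000, f(x_0) = 0.000000, coefficient = 1
x_1 = 0.6250, f(x_1) = 1.167654, coefficient = 4
x_2 = 1.2500, f(x_2) = 4.362929, coefficient = 2
x_3 = 1.8750, f(x_3) = 12.226536, coefficient = 4
x_4 = 2.5000, f(x_4) = 30.456235, coefficient = 1

I ≈ (0.625000/3) × 92.758851 = 19.324761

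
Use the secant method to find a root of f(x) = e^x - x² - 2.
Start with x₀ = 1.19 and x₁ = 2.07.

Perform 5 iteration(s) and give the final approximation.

f(x) = e^x - x² - 2
x₀ = 1.19, x₁ = 2.07

Secant formula: x_{n+1} = x_n - f(x_n)(x_n - x_{n-1})/(f(x_n) - f(x_{n-1}))

Iteration 1:
  f(1.190000) = -0.129019
  f(2.070000) = 1.639923
  x_2 = 2.070000 - 1.639923×(2.070000 - 1.190000)/(1.639923 - (-0.129019))
       = 1.254183
Iteration 2:
  f(2.070000) = 1.639923
  f(1.254183) = -0.068001
  x_3 = 1.254183 - (-0.068001)×(1.254183 - 2.070000)/(-0.068001 - 1.639923)
       = 1.286665
Iteration 3:
  f(1.254183) = -0.068001
  f(1.286665) = -0.034815
  x_4 = 1.286665 - (-0.034815)×(1.286665 - 1.254183)/(-0.034815 - (-0.068001))
       = 1.320742
Iteration 4:
  f(1.286665) = -0.034815
  f(1.320742) = 0.001841
  x_5 = 1.320742 - 0.001841×(1.320742 - 1.286665)/(0.001841 - (-0.034815))
       = 1.319031
Iteration 5:
  f(1.320742) = 0.001841
  f(1.319031) = -0.000047
  x_6 = 1.319031 - (-0.000047)×(1.319031 - 1.320742)/(-0.000047 - 0.001841)
       = 1.319074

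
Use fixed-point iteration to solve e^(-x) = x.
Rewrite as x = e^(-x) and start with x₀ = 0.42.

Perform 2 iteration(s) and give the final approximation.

Equation: e^(-x) = x
Fixed-point form: x = e^(-x)
x₀ = 0.42

x_1 = g(0.420000) = 0.657047
x_2 = g(0.657047) = 0.518380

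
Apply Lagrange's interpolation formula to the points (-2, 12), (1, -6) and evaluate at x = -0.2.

Lagrange interpolation formula:
P(x) = Σ yᵢ × Lᵢ(x)
where Lᵢ(x) = Π_{j≠i} (x - xⱼ)/(xᵢ - xⱼ)

L_0(-0.2) = (-0.2 - 1)/(-2 - 1) = 0.400000
L_1(-0.2) = (-0.2 - (-2))/(1 - (-2)) = 0.600000

P(-0.2) = 12×L_0(-0.2) + (-6)×L_1(-0.2)
P(-0.2) = 1.200000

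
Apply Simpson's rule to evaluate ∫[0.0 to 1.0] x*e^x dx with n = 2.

f(x) = x*e^x
a = 0.0, b = 1.0, n = 2
h = (b - a)/n = 0.500000

Simpson's rule: (h/3)[f(x₀) + 4f(x₁) + 2f(x₂) + ... + f(xₙ)]

x_0 = 0.0000, f(x_0) = 0.000000, coefficient = 1
x_1 = 0.5000, f(x_1) = 0.824361, coefficient = 4
x_2 = 1.0000, f(x_2) = 2.718282, coefficient = 1

I ≈ (0.500000/3) × 6.015724 = 1.002621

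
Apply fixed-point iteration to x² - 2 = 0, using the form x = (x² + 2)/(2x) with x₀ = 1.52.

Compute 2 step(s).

Equation: x² - 2 = 0
Fixed-point form: x = (x² + 2)/(2x)
x₀ = 1.52

x_1 = g(1.520000) = 1.417895
x_2 = g(1.417895) = 1.414218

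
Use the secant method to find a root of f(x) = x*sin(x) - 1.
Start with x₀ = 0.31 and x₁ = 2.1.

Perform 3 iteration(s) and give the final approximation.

f(x) = x*sin(x) - 1
x₀ = 0.31, x₁ = 2.1

Secant formula: x_{n+1} = x_n - f(x_n)(x_n - x_{n-1})/(f(x_n) - f(x_{n-1}))

Iteration 1:
  f(0.310000) = -0.905432
  f(2.100000) = 0.812740
  x_2 = 2.100000 - 0.812740×(2.100000 - 0.310000)/(0.812740 - (-0.905432))
       = 1.253284
Iteration 2:
  f(2.100000) = 0.812740
  f(1.253284) = 0.190638
  x_3 = 1.253284 - 0.190638×(1.253284 - 2.100000)/(0.190638 - 0.812740)
       = 0.993814
Iteration 3:
  f(1.253284) = 0.190638
  f(0.993814) = -0.167072
  x_4 = 0.993814 - (-0.167072)×(0.993814 - 1.253284)/(-0.167072 - 0.190638)
       = 1.115002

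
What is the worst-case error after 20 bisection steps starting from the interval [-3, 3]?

Bisection error bound: |error| ≤ (b-a)/2^n
|error| ≤ (3 - (-3))/2^20 = 6/2^20
|error| ≤ 0.0000057220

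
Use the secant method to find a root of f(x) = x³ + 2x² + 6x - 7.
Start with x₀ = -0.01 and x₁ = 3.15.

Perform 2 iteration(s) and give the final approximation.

f(x) = x³ + 2x² + 6x - 7
x₀ = -0.01, x₁ = 3.15

Secant formula: x_{n+1} = x_n - f(x_n)(x_n - x_{n-1})/(f(x_n) - f(x_{n-1}))

Iteration 1:
  f(-0.010000) = -7.059801
  f(3.150000) = 63.000875
  x_2 = 3.150000 - 63.000875×(3.150000 - (-0.010000))/(63.000875 - (-7.059801))
       = 0.308424
Iteration 2:
  f(3.150000) = 63.000875
  f(0.308424) = -4.929869
  x_3 = 0.308424 - (-4.929869)×(0.308424 - 3.150000)/(-4.929869 - 63.000875)
       = 0.514642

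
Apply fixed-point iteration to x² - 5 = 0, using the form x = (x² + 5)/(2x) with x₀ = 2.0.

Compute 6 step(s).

Equation: x² - 5 = 0
Fixed-point form: x = (x² + 5)/(2x)
x₀ = 2.0

x_1 = g(2.000000) = 2.250000
x_2 = g(2.250000) = 2.236111
x_3 = g(2.236111) = 2.236068
x_4 = g(2.236068) = 2.236068
x_5 = g(2.236068) = 2.236068
x_6 = g(2.236068) = 2.236068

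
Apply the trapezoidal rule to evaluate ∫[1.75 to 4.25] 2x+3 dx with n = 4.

f(x) = 2x+3
a = 1.75, b = 4.25, n = 4
h = (b - a)/n = 0.625000

Trapezoidal rule: (h/2)[f(x₀) + 2f(x₁) + 2f(x₂) + ... + f(xₙ)]

x_0 = 1.7500, f(x_0) = 6.500000, coefficient = 1
x_1 = 2.3750, f(x_1) = 7.750000, coefficient = 2
x_2 = 3.0000, f(x_2) = 9.000000, coefficient = 2
x_3 = 3.6250, f(x_3) = 10.250000, coefficient = 2
x_4 = 4.2500, f(x_4) = 11.500000, coefficient = 1

I ≈ (0.625000/2) × 72.000000 = 22.500000
Exact value: 22.500000
Error: 0.000000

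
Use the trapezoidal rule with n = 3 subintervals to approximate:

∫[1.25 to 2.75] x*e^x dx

f(x) = x*e^x
a = 1.25, b = 2.75, n = 3
h = (b - a)/n = 0.500000

Trapezoidal rule: (h/2)[f(x₀) + 2f(x₁) + 2f(x₂) + ... + f(xₙ)]

x_0 = 1.2500, f(x_0) = 4.362929, coefficient = 1
x_1 = 1.7500, f(x_1) = 10.070555, coefficient = 2
x_2 = 2.2500, f(x_2) = 21.347406, coefficient = 2
x_3 = 2.7500, f(x_3) = 43.017238, coefficient = 1

I ≈ (0.500000/2) × 110.216087 = 27.554022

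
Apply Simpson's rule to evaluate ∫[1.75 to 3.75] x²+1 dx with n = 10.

f(x) = x²+1
a = 1.75, b = 3.75, n = 10
h = (b - a)/n = 0.200000

Simpson's rule: (h/3)[f(x₀) + 4f(x₁) + 2f(x₂) + ... + f(xₙ)]

x_0 = 1.7500, f(x_0) = 4.062500, coefficient = 1
x_1 = 1.9500, f(x_1) = 4.802500, coefficient = 4
x_2 = 2.1500, f(x_2) = 5.622500, coefficient = 2
x_3 = 2.3500, f(x_3) = 6.522500, coefficient = 4
x_4 = 2.5500, f(x_4) = 7.502500, coefficient = 2
x_5 = 2.7500, f(x_5) = 8.562500, coefficient = 4
x_6 = 2.9500, f(x_6) = 9.702500, coefficient = 2
x_7 = 3.1500, f(x_7) = 10.922500, coefficient = 4
x_8 = 3.3500, f(x_8) = 12.222500, coefficient = 2
x_9 = 3.5500, f(x_9) = 13.602500, coefficient = 4
x_10 = 3.7500, f(x_10) = 15.062500, coefficient = 1

I ≈ (0.200000/3) × 266.875000 = 17.791667
Exact value: 17.791667
Error: 0.000000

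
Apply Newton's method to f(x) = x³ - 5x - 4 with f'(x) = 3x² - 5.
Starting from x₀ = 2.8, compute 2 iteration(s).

f(x) = x³ - 5x - 4
f'(x) = 3x² - 5
x₀ = 2.8

Newton-Raphson formula: x_{n+1} = x_n - f(x_n)/f'(x_n)

Iteration 1:
  f(2.800000) = 3.952000
  f'(2.800000) = 18.520000
  x_1 = 2.800000 - 3.952000/18.520000 = 2.586609
Iteration 2:
  f(2.586609) = 0.372783
  f'(2.586609) = 15.071639
  x_2 = 2.586609 - 0.372783/15.071639 = 2.561875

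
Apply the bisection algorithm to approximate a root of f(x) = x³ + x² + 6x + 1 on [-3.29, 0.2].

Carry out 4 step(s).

f(x) = x³ + x² + 6x + 1
Initial interval: [-3.29, 0.2]

Iteration 1:
  c_1 = (-3.290000 + 0.200000)/2 = -1.545000
  f(c_1) = f(-1.545000) = -9.570929
  f(a) × f(c) ≥ 0, new interval: [-1.545000, 0.200000]
Iteration 2:
  c_2 = (-1.545000 + 0.200000)/2 = -0.672500
  f(c_2) = f(-0.672500) = -2.886886
  f(a) × f(c) ≥ 0, new interval: [-0.672500, 0.200000]
Iteration 3:
  c_3 = (-0.672500 + 0.200000)/2 = -0.236250
  f(c_3) = f(-0.236250) = -0.374872
  f(a) × f(c) ≥ 0, new interval: [-0.236250, 0.200000]
Iteration 4:
  c_4 = (-0.236250 + 0.200000)/2 = -0.018125
  f(c_4) = f(-0.018125) = 0.891573
  f(a) × f(c) < 0, new interval: [-0.236250, -0.018125]

After 4 iteration(s), the approximation is c_4 = -0.018125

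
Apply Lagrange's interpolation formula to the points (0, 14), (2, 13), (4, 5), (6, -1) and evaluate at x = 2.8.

Lagrange interpolation formula:
P(x) = Σ yᵢ × Lᵢ(x)
where Lᵢ(x) = Π_{j≠i} (x - xⱼ)/(xᵢ - xⱼ)

L_0(2.8) = (2.8 - 2)/(0 - 2) × (2.8 - 4)/(0 - 4) × (2.8 - 6)/(0 - 6) = -0.064000
L_1(2.8) = (2.8 - 0)/(2 - 0) × (2.8 - 4)/(2 - 4) × (2.8 - 6)/(2 - 6) = 0.672000
L_2(2.8) = (2.8 - 0)/(4 - 0) × (2.8 - 2)/(4 - 2) × (2.8 - 6)/(4 - 6) = 0.448000
L_3(2.8) = (2.8 - 0)/(6 - 0) × (2.8 - 2)/(6 - 2) × (2.8 - 4)/(6 - 4) = -0.056000

P(2.8) = 14×L_0(2.8) + 13×L_1(2.8) + 5×L_2(2.8) + (-1)×L_3(2.8)
P(2.8) = 10.136000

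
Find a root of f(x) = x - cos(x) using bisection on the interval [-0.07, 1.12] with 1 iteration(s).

f(x) = x - cos(x)
Initial interval: [-0.07, 1.12]

Iteration 1:
  c_1 = (-0.070000 + 1.120000)/2 = 0.525000
  f(c_1) = f(0.525000) = -0.340324
  f(a) × f(c) ≥ 0, new interval: [0.525000, 1.120000]

After 1 iteration(s), the approximation is c_1 = 0.525000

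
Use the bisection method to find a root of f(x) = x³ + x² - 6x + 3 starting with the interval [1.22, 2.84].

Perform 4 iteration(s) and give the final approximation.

f(x) = x³ + x² - 6x + 3
Initial interval: [1.22, 2.84]

Iteration 1:
  c_1 = (1.220000 + 2.840000)/2 = 2.030000
  f(c_1) = f(2.030000) = 3.306327
  f(a) × f(c) < 0, new interval: [1.220000, 2.030000]
Iteration 2:
  c_2 = (1.220000 + 2.030000)/2 = 1.625000
  f(c_2) = f(1.625000) = 0.181641
  f(a) × f(c) < 0, new interval: [1.220000, 1.625000]
Iteration 3:
  c_3 = (1.220000 + 1.625000)/2 = 1.422500
  f(c_3) = f(1.422500) = -0.633056
  f(a) × f(c) ≥ 0, new interval: [1.422500, 1.625000]
Iteration 4:
  c_4 = (1.422500 + 1.625000)/2 = 1.523750
  f(c_4) = f(1.523750) = -0.282822
  f(a) × f(c) ≥ 0, new interval: [1.523750, 1.625000]

After 4 iteration(s), the approximation is c_4 = 1.523750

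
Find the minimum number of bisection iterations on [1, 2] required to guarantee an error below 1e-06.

We need (b-a)/2^n ≤ 1e-06
(2 - 1)/2^n ≤ 1e-06
1/2^n ≤ 1e-06
2^n ≥ 1000000
n ≥ log₂(1000000) = 19.93
n ≥ 20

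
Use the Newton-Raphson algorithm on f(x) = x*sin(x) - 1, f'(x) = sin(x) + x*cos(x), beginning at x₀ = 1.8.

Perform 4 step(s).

f(x) = x*sin(x) - 1
f'(x) = sin(x) + x*cos(x)
x₀ = 1.8

Newton-Raphson formula: x_{n+1} = x_n - f(x_n)/f'(x_n)

Iteration 1:
  f(1.800000) = 0.752926
  f'(1.800000) = 0.564884
  x_1 = 1.800000 - 0.752926/0.564884 = 0.467114
Iteration 2:
  f(0.467114) = -0.789653
  f'(0.467114) = 0.867384
  x_2 = 0.467114 - (-0.789653)/0.867384 = 1.377499
Iteration 3:
  f(1.377499) = 0.351844
  f'(1.377499) = 1.245988
  x_3 = 1.377499 - 0.351844/1.245988 = 1.095117
Iteration 4:
  f(1.095117) = -0.026461
  f'(1.095117) = 1.390482
  x_4 = 1.095117 - (-0.026461)/1.390482 = 1.114147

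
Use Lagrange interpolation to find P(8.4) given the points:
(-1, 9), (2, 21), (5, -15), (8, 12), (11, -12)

Lagrange interpolation formula:
P(x) = Σ yᵢ × Lᵢ(x)
where Lᵢ(x) = Π_{j≠i} (x - xⱼ)/(xᵢ - xⱼ)

L_0(8.4) = (8.4 - 2)/(-1 - 2) × (8.4 - 5)/(-1 - 5) × (8.4 - 8)/(-1 - 8) × (8.4 - 11)/(-1 - 11) = -0.011641
L_1(8.4) = (8.4 - (-1))/(2 - (-1)) × (8.4 - 5)/(2 - 5) × (8.4 - 8)/(2 - 8) × (8.4 - 11)/(2 - 11) = 0.068392
L_2(8.4) = (8.4 - (-1))/(5 - (-1)) × (8.4 - 2)/(5 - 2) × (8.4 - 8)/(5 - 8) × (8.4 - 11)/(5 - 11) = -0.193106
L_3(8.4) = (8.4 - (-1))/(8 - (-1)) × (8.4 - 2)/(8 - 2) × (8.4 - 5)/(8 - 5) × (8.4 - 11)/(8 - 11) = 1.094268
L_4(8.4) = (8.4 - (-1))/(11 - (-1)) × (8.4 - 2)/(11 - 2) × (8.4 - 5)/(11 - 5) × (8.4 - 8)/(11 - 8) = 0.042087

P(8.4) = 9×L_0(8.4) + 21×L_1(8.4) + (-15)×L_2(8.4) + 12×L_3(8.4) + (-12)×L_4(8.4)
P(8.4) = 16.854222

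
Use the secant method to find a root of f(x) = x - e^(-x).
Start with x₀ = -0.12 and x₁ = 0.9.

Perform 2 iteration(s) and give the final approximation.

f(x) = x - e^(-x)
x₀ = -0.12, x₁ = 0.9

Secant formula: x_{n+1} = x_n - f(x_n)(x_n - x_{n-1})/(f(x_n) - f(x_{n-1}))

Iteration 1:
  f(-0.120000) = -1.247497
  f(0.900000) = 0.493430
  x_2 = 0.900000 - 0.493430×(0.900000 - (-0.120000))/(0.493430 - (-1.247497))
       = 0.610902
Iteration 2:
  f(0.900000) = 0.493430
  f(0.610902) = 0.068041
  x_3 = 0.610902 - 0.068041×(0.610902 - 0.900000)/(0.068041 - 0.493430)
       = 0.564661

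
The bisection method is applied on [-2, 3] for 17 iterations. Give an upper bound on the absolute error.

Bisection error bound: |error| ≤ (b-a)/2^n
|error| ≤ (3 - (-2))/2^17 = 5/2^17
|error| ≤ 0.0000381470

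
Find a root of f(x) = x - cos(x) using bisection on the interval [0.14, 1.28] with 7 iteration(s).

f(x) = x - cos(x)
Initial interval: [0.14, 1.28]

Iteration 1:
  c_1 = (0.140000 + 1.280000)/2 = 0.710000
  f(c_1) = f(0.710000) = -0.048362
  f(a) × f(c) ≥ 0, new interval: [0.710000, 1.280000]
Iteration 2:
  c_2 = (0.710000 + 1.280000)/2 = 0.995000
  f(c_2) = f(0.995000) = 0.450497
  f(a) × f(c) < 0, new interval: [0.710000, 0.995000]
Iteration 3:
  c_3 = (0.710000 + 0.995000)/2 = 0.852500
  f(c_3) = f(0.852500) = 0.194397
  f(a) × f(c) < 0, new interval: [0.710000, 0.852500]
Iteration 4:
  c_4 = (0.710000 + 0.852500)/2 = 0.781250
  f(c_4) = f(0.781250) = 0.071216
  f(a) × f(c) < 0, new interval: [0.710000, 0.781250]
Iteration 5:
  c_5 = (0.710000 + 0.781250)/2 = 0.745625
  f(c_5) = f(0.745625) = 0.010961
  f(a) × f(c) < 0, new interval: [0.710000, 0.745625]
Iteration 6:
  c_6 = (0.710000 + 0.745625)/2 = 0.727812
  f(c_6) = f(0.727812) = -0.018819
  f(a) × f(c) ≥ 0, new interval: [0.727812, 0.745625]
Iteration 7:
  c_7 = (0.727812 + 0.745625)/2 = 0.736719
  f(c_7) = f(0.736719) = -0.003958
  f(a) × f(c) ≥ 0, new interval: [0.736719, 0.745625]

After 7 iteration(s), the approximation is c_7 = 0.736719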